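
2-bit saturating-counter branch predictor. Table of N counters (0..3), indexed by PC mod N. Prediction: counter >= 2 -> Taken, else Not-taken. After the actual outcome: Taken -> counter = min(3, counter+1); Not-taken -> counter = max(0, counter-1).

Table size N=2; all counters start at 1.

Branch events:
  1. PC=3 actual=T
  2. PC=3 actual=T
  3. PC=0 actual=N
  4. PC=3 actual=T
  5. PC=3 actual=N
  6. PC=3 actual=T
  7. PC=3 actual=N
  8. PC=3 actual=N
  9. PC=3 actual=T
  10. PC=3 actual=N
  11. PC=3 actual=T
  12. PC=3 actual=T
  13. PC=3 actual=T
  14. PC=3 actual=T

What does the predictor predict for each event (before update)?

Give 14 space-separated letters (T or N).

Ev 1: PC=3 idx=1 pred=N actual=T -> ctr[1]=2
Ev 2: PC=3 idx=1 pred=T actual=T -> ctr[1]=3
Ev 3: PC=0 idx=0 pred=N actual=N -> ctr[0]=0
Ev 4: PC=3 idx=1 pred=T actual=T -> ctr[1]=3
Ev 5: PC=3 idx=1 pred=T actual=N -> ctr[1]=2
Ev 6: PC=3 idx=1 pred=T actual=T -> ctr[1]=3
Ev 7: PC=3 idx=1 pred=T actual=N -> ctr[1]=2
Ev 8: PC=3 idx=1 pred=T actual=N -> ctr[1]=1
Ev 9: PC=3 idx=1 pred=N actual=T -> ctr[1]=2
Ev 10: PC=3 idx=1 pred=T actual=N -> ctr[1]=1
Ev 11: PC=3 idx=1 pred=N actual=T -> ctr[1]=2
Ev 12: PC=3 idx=1 pred=T actual=T -> ctr[1]=3
Ev 13: PC=3 idx=1 pred=T actual=T -> ctr[1]=3
Ev 14: PC=3 idx=1 pred=T actual=T -> ctr[1]=3

Answer: N T N T T T T T N T N T T T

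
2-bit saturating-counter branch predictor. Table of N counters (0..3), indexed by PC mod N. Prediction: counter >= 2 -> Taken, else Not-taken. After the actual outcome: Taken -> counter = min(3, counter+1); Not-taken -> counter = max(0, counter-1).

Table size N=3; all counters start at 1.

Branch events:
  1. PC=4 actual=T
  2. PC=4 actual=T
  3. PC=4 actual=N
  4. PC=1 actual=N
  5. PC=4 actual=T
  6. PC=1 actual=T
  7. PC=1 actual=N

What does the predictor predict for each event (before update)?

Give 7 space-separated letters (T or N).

Answer: N T T T N T T

Derivation:
Ev 1: PC=4 idx=1 pred=N actual=T -> ctr[1]=2
Ev 2: PC=4 idx=1 pred=T actual=T -> ctr[1]=3
Ev 3: PC=4 idx=1 pred=T actual=N -> ctr[1]=2
Ev 4: PC=1 idx=1 pred=T actual=N -> ctr[1]=1
Ev 5: PC=4 idx=1 pred=N actual=T -> ctr[1]=2
Ev 6: PC=1 idx=1 pred=T actual=T -> ctr[1]=3
Ev 7: PC=1 idx=1 pred=T actual=N -> ctr[1]=2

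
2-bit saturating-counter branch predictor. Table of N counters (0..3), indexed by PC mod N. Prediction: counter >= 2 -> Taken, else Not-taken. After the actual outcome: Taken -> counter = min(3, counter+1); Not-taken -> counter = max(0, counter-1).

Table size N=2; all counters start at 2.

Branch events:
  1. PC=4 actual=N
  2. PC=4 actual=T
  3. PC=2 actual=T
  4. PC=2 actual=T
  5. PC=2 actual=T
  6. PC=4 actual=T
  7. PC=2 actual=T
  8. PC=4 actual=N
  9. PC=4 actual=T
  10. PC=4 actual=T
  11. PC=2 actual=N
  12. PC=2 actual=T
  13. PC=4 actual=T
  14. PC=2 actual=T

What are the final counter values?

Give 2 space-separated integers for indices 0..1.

Answer: 3 2

Derivation:
Ev 1: PC=4 idx=0 pred=T actual=N -> ctr[0]=1
Ev 2: PC=4 idx=0 pred=N actual=T -> ctr[0]=2
Ev 3: PC=2 idx=0 pred=T actual=T -> ctr[0]=3
Ev 4: PC=2 idx=0 pred=T actual=T -> ctr[0]=3
Ev 5: PC=2 idx=0 pred=T actual=T -> ctr[0]=3
Ev 6: PC=4 idx=0 pred=T actual=T -> ctr[0]=3
Ev 7: PC=2 idx=0 pred=T actual=T -> ctr[0]=3
Ev 8: PC=4 idx=0 pred=T actual=N -> ctr[0]=2
Ev 9: PC=4 idx=0 pred=T actual=T -> ctr[0]=3
Ev 10: PC=4 idx=0 pred=T actual=T -> ctr[0]=3
Ev 11: PC=2 idx=0 pred=T actual=N -> ctr[0]=2
Ev 12: PC=2 idx=0 pred=T actual=T -> ctr[0]=3
Ev 13: PC=4 idx=0 pred=T actual=T -> ctr[0]=3
Ev 14: PC=2 idx=0 pred=T actual=T -> ctr[0]=3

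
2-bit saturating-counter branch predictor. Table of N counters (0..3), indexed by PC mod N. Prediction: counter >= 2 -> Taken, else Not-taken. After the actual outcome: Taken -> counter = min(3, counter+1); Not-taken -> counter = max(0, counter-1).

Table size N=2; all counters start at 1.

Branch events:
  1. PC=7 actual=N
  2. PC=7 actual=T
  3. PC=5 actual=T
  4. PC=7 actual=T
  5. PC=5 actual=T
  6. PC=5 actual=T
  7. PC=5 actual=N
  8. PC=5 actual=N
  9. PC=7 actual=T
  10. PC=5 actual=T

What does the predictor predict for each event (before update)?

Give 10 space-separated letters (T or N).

Ev 1: PC=7 idx=1 pred=N actual=N -> ctr[1]=0
Ev 2: PC=7 idx=1 pred=N actual=T -> ctr[1]=1
Ev 3: PC=5 idx=1 pred=N actual=T -> ctr[1]=2
Ev 4: PC=7 idx=1 pred=T actual=T -> ctr[1]=3
Ev 5: PC=5 idx=1 pred=T actual=T -> ctr[1]=3
Ev 6: PC=5 idx=1 pred=T actual=T -> ctr[1]=3
Ev 7: PC=5 idx=1 pred=T actual=N -> ctr[1]=2
Ev 8: PC=5 idx=1 pred=T actual=N -> ctr[1]=1
Ev 9: PC=7 idx=1 pred=N actual=T -> ctr[1]=2
Ev 10: PC=5 idx=1 pred=T actual=T -> ctr[1]=3

Answer: N N N T T T T T N T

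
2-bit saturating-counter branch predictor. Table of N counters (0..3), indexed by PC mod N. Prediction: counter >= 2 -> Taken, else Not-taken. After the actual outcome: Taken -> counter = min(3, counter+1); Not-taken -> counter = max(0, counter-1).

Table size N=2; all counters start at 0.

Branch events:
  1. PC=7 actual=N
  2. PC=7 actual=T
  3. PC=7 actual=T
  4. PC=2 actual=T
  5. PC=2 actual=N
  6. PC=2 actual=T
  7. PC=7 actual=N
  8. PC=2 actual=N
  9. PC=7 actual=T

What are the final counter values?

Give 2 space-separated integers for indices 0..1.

Ev 1: PC=7 idx=1 pred=N actual=N -> ctr[1]=0
Ev 2: PC=7 idx=1 pred=N actual=T -> ctr[1]=1
Ev 3: PC=7 idx=1 pred=N actual=T -> ctr[1]=2
Ev 4: PC=2 idx=0 pred=N actual=T -> ctr[0]=1
Ev 5: PC=2 idx=0 pred=N actual=N -> ctr[0]=0
Ev 6: PC=2 idx=0 pred=N actual=T -> ctr[0]=1
Ev 7: PC=7 idx=1 pred=T actual=N -> ctr[1]=1
Ev 8: PC=2 idx=0 pred=N actual=N -> ctr[0]=0
Ev 9: PC=7 idx=1 pred=N actual=T -> ctr[1]=2

Answer: 0 2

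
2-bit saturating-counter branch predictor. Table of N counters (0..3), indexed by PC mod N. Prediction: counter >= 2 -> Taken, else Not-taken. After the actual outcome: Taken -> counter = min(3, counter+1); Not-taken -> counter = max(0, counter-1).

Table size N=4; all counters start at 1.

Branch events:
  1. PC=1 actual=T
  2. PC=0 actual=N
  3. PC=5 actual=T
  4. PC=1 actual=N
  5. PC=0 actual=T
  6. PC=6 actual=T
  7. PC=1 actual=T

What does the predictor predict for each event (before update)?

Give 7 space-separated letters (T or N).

Answer: N N T T N N T

Derivation:
Ev 1: PC=1 idx=1 pred=N actual=T -> ctr[1]=2
Ev 2: PC=0 idx=0 pred=N actual=N -> ctr[0]=0
Ev 3: PC=5 idx=1 pred=T actual=T -> ctr[1]=3
Ev 4: PC=1 idx=1 pred=T actual=N -> ctr[1]=2
Ev 5: PC=0 idx=0 pred=N actual=T -> ctr[0]=1
Ev 6: PC=6 idx=2 pred=N actual=T -> ctr[2]=2
Ev 7: PC=1 idx=1 pred=T actual=T -> ctr[1]=3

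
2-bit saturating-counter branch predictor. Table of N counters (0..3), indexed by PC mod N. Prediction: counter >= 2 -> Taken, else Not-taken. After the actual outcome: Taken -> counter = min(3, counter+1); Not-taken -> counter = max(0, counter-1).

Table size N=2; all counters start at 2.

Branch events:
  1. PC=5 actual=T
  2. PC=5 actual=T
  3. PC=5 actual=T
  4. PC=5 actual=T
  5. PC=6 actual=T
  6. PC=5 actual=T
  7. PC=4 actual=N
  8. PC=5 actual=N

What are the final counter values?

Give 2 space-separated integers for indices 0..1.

Ev 1: PC=5 idx=1 pred=T actual=T -> ctr[1]=3
Ev 2: PC=5 idx=1 pred=T actual=T -> ctr[1]=3
Ev 3: PC=5 idx=1 pred=T actual=T -> ctr[1]=3
Ev 4: PC=5 idx=1 pred=T actual=T -> ctr[1]=3
Ev 5: PC=6 idx=0 pred=T actual=T -> ctr[0]=3
Ev 6: PC=5 idx=1 pred=T actual=T -> ctr[1]=3
Ev 7: PC=4 idx=0 pred=T actual=N -> ctr[0]=2
Ev 8: PC=5 idx=1 pred=T actual=N -> ctr[1]=2

Answer: 2 2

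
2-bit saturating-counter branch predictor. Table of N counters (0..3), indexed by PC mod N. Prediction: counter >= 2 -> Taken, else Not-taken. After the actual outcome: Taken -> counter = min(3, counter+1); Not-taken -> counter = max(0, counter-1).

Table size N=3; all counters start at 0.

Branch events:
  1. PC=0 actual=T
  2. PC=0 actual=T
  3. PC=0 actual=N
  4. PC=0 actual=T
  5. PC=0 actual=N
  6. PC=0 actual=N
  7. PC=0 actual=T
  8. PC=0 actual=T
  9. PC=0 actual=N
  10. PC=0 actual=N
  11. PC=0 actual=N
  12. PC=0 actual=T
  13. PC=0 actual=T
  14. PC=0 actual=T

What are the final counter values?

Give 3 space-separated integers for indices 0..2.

Answer: 3 0 0

Derivation:
Ev 1: PC=0 idx=0 pred=N actual=T -> ctr[0]=1
Ev 2: PC=0 idx=0 pred=N actual=T -> ctr[0]=2
Ev 3: PC=0 idx=0 pred=T actual=N -> ctr[0]=1
Ev 4: PC=0 idx=0 pred=N actual=T -> ctr[0]=2
Ev 5: PC=0 idx=0 pred=T actual=N -> ctr[0]=1
Ev 6: PC=0 idx=0 pred=N actual=N -> ctr[0]=0
Ev 7: PC=0 idx=0 pred=N actual=T -> ctr[0]=1
Ev 8: PC=0 idx=0 pred=N actual=T -> ctr[0]=2
Ev 9: PC=0 idx=0 pred=T actual=N -> ctr[0]=1
Ev 10: PC=0 idx=0 pred=N actual=N -> ctr[0]=0
Ev 11: PC=0 idx=0 pred=N actual=N -> ctr[0]=0
Ev 12: PC=0 idx=0 pred=N actual=T -> ctr[0]=1
Ev 13: PC=0 idx=0 pred=N actual=T -> ctr[0]=2
Ev 14: PC=0 idx=0 pred=T actual=T -> ctr[0]=3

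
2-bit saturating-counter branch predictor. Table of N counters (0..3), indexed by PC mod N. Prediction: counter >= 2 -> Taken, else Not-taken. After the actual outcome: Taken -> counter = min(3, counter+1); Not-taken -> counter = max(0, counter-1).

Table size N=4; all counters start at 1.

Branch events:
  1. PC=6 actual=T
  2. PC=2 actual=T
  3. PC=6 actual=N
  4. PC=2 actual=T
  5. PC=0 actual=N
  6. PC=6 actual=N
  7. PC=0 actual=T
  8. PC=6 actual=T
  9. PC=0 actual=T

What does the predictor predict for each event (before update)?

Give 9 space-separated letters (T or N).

Answer: N T T T N T N T N

Derivation:
Ev 1: PC=6 idx=2 pred=N actual=T -> ctr[2]=2
Ev 2: PC=2 idx=2 pred=T actual=T -> ctr[2]=3
Ev 3: PC=6 idx=2 pred=T actual=N -> ctr[2]=2
Ev 4: PC=2 idx=2 pred=T actual=T -> ctr[2]=3
Ev 5: PC=0 idx=0 pred=N actual=N -> ctr[0]=0
Ev 6: PC=6 idx=2 pred=T actual=N -> ctr[2]=2
Ev 7: PC=0 idx=0 pred=N actual=T -> ctr[0]=1
Ev 8: PC=6 idx=2 pred=T actual=T -> ctr[2]=3
Ev 9: PC=0 idx=0 pred=N actual=T -> ctr[0]=2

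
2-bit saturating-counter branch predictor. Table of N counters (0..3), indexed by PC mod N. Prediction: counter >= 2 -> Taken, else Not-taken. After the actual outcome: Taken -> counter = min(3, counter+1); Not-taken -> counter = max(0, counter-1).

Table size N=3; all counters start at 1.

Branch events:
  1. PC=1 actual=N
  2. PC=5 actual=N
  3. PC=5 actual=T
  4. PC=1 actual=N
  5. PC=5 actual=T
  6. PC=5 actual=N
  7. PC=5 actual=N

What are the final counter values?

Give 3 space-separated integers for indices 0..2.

Answer: 1 0 0

Derivation:
Ev 1: PC=1 idx=1 pred=N actual=N -> ctr[1]=0
Ev 2: PC=5 idx=2 pred=N actual=N -> ctr[2]=0
Ev 3: PC=5 idx=2 pred=N actual=T -> ctr[2]=1
Ev 4: PC=1 idx=1 pred=N actual=N -> ctr[1]=0
Ev 5: PC=5 idx=2 pred=N actual=T -> ctr[2]=2
Ev 6: PC=5 idx=2 pred=T actual=N -> ctr[2]=1
Ev 7: PC=5 idx=2 pred=N actual=N -> ctr[2]=0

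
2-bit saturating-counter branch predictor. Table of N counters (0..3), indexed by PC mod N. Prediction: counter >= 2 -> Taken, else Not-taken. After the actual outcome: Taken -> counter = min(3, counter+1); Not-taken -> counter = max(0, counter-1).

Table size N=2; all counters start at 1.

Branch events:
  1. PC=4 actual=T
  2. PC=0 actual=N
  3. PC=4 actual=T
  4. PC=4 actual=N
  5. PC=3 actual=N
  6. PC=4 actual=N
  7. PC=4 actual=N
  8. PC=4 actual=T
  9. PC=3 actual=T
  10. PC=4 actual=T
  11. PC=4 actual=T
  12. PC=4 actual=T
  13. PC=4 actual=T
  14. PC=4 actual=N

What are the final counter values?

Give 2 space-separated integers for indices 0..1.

Answer: 2 1

Derivation:
Ev 1: PC=4 idx=0 pred=N actual=T -> ctr[0]=2
Ev 2: PC=0 idx=0 pred=T actual=N -> ctr[0]=1
Ev 3: PC=4 idx=0 pred=N actual=T -> ctr[0]=2
Ev 4: PC=4 idx=0 pred=T actual=N -> ctr[0]=1
Ev 5: PC=3 idx=1 pred=N actual=N -> ctr[1]=0
Ev 6: PC=4 idx=0 pred=N actual=N -> ctr[0]=0
Ev 7: PC=4 idx=0 pred=N actual=N -> ctr[0]=0
Ev 8: PC=4 idx=0 pred=N actual=T -> ctr[0]=1
Ev 9: PC=3 idx=1 pred=N actual=T -> ctr[1]=1
Ev 10: PC=4 idx=0 pred=N actual=T -> ctr[0]=2
Ev 11: PC=4 idx=0 pred=T actual=T -> ctr[0]=3
Ev 12: PC=4 idx=0 pred=T actual=T -> ctr[0]=3
Ev 13: PC=4 idx=0 pred=T actual=T -> ctr[0]=3
Ev 14: PC=4 idx=0 pred=T actual=N -> ctr[0]=2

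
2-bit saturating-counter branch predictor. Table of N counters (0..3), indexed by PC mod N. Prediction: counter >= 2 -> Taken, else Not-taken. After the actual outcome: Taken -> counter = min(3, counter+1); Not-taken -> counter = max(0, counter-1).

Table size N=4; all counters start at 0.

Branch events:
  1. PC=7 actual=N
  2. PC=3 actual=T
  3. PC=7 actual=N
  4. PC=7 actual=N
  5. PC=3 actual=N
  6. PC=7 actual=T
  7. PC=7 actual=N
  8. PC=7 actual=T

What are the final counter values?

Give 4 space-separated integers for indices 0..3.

Answer: 0 0 0 1

Derivation:
Ev 1: PC=7 idx=3 pred=N actual=N -> ctr[3]=0
Ev 2: PC=3 idx=3 pred=N actual=T -> ctr[3]=1
Ev 3: PC=7 idx=3 pred=N actual=N -> ctr[3]=0
Ev 4: PC=7 idx=3 pred=N actual=N -> ctr[3]=0
Ev 5: PC=3 idx=3 pred=N actual=N -> ctr[3]=0
Ev 6: PC=7 idx=3 pred=N actual=T -> ctr[3]=1
Ev 7: PC=7 idx=3 pred=N actual=N -> ctr[3]=0
Ev 8: PC=7 idx=3 pred=N actual=T -> ctr[3]=1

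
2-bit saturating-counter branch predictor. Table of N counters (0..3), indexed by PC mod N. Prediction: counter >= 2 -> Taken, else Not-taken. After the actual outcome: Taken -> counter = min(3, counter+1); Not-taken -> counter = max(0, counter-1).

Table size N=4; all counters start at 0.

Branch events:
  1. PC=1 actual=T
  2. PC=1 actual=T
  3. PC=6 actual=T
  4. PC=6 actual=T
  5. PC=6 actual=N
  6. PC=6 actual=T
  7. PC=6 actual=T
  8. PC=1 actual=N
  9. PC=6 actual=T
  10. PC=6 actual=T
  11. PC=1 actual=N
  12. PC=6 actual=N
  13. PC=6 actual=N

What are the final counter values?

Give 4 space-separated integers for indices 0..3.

Ev 1: PC=1 idx=1 pred=N actual=T -> ctr[1]=1
Ev 2: PC=1 idx=1 pred=N actual=T -> ctr[1]=2
Ev 3: PC=6 idx=2 pred=N actual=T -> ctr[2]=1
Ev 4: PC=6 idx=2 pred=N actual=T -> ctr[2]=2
Ev 5: PC=6 idx=2 pred=T actual=N -> ctr[2]=1
Ev 6: PC=6 idx=2 pred=N actual=T -> ctr[2]=2
Ev 7: PC=6 idx=2 pred=T actual=T -> ctr[2]=3
Ev 8: PC=1 idx=1 pred=T actual=N -> ctr[1]=1
Ev 9: PC=6 idx=2 pred=T actual=T -> ctr[2]=3
Ev 10: PC=6 idx=2 pred=T actual=T -> ctr[2]=3
Ev 11: PC=1 idx=1 pred=N actual=N -> ctr[1]=0
Ev 12: PC=6 idx=2 pred=T actual=N -> ctr[2]=2
Ev 13: PC=6 idx=2 pred=T actual=N -> ctr[2]=1

Answer: 0 0 1 0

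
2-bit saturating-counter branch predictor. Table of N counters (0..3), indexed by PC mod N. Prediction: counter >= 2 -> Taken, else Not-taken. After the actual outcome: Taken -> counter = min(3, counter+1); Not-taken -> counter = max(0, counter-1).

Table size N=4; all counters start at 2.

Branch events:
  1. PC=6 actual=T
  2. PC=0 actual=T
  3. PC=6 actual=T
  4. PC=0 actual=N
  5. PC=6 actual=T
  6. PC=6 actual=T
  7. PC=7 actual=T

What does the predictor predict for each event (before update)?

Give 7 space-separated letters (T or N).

Ev 1: PC=6 idx=2 pred=T actual=T -> ctr[2]=3
Ev 2: PC=0 idx=0 pred=T actual=T -> ctr[0]=3
Ev 3: PC=6 idx=2 pred=T actual=T -> ctr[2]=3
Ev 4: PC=0 idx=0 pred=T actual=N -> ctr[0]=2
Ev 5: PC=6 idx=2 pred=T actual=T -> ctr[2]=3
Ev 6: PC=6 idx=2 pred=T actual=T -> ctr[2]=3
Ev 7: PC=7 idx=3 pred=T actual=T -> ctr[3]=3

Answer: T T T T T T T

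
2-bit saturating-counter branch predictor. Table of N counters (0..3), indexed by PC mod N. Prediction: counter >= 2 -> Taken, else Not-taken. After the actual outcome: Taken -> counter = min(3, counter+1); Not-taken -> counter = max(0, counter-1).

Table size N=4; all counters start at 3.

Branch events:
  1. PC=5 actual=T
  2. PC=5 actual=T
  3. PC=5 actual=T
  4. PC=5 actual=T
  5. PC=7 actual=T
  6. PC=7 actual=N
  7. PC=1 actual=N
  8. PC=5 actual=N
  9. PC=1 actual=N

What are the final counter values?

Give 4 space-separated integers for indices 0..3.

Ev 1: PC=5 idx=1 pred=T actual=T -> ctr[1]=3
Ev 2: PC=5 idx=1 pred=T actual=T -> ctr[1]=3
Ev 3: PC=5 idx=1 pred=T actual=T -> ctr[1]=3
Ev 4: PC=5 idx=1 pred=T actual=T -> ctr[1]=3
Ev 5: PC=7 idx=3 pred=T actual=T -> ctr[3]=3
Ev 6: PC=7 idx=3 pred=T actual=N -> ctr[3]=2
Ev 7: PC=1 idx=1 pred=T actual=N -> ctr[1]=2
Ev 8: PC=5 idx=1 pred=T actual=N -> ctr[1]=1
Ev 9: PC=1 idx=1 pred=N actual=N -> ctr[1]=0

Answer: 3 0 3 2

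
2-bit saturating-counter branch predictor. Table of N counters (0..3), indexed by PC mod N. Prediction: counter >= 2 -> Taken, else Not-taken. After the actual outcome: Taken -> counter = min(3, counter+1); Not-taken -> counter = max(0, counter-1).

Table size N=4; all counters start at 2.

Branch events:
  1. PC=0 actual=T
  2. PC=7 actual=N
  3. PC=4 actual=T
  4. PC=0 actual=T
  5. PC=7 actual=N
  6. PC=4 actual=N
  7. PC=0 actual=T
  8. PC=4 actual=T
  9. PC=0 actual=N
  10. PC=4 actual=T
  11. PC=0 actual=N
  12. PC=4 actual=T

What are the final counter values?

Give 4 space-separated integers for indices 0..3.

Answer: 3 2 2 0

Derivation:
Ev 1: PC=0 idx=0 pred=T actual=T -> ctr[0]=3
Ev 2: PC=7 idx=3 pred=T actual=N -> ctr[3]=1
Ev 3: PC=4 idx=0 pred=T actual=T -> ctr[0]=3
Ev 4: PC=0 idx=0 pred=T actual=T -> ctr[0]=3
Ev 5: PC=7 idx=3 pred=N actual=N -> ctr[3]=0
Ev 6: PC=4 idx=0 pred=T actual=N -> ctr[0]=2
Ev 7: PC=0 idx=0 pred=T actual=T -> ctr[0]=3
Ev 8: PC=4 idx=0 pred=T actual=T -> ctr[0]=3
Ev 9: PC=0 idx=0 pred=T actual=N -> ctr[0]=2
Ev 10: PC=4 idx=0 pred=T actual=T -> ctr[0]=3
Ev 11: PC=0 idx=0 pred=T actual=N -> ctr[0]=2
Ev 12: PC=4 idx=0 pred=T actual=T -> ctr[0]=3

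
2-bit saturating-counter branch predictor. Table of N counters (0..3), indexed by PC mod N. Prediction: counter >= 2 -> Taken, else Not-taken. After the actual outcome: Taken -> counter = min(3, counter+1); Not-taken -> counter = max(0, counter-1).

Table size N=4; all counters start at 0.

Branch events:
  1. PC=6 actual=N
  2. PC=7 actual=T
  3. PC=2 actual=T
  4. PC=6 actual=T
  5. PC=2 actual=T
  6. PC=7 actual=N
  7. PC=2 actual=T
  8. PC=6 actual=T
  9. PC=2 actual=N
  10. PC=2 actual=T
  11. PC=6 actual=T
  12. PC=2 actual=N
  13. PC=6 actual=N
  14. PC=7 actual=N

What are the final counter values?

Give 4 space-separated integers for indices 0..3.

Ev 1: PC=6 idx=2 pred=N actual=N -> ctr[2]=0
Ev 2: PC=7 idx=3 pred=N actual=T -> ctr[3]=1
Ev 3: PC=2 idx=2 pred=N actual=T -> ctr[2]=1
Ev 4: PC=6 idx=2 pred=N actual=T -> ctr[2]=2
Ev 5: PC=2 idx=2 pred=T actual=T -> ctr[2]=3
Ev 6: PC=7 idx=3 pred=N actual=N -> ctr[3]=0
Ev 7: PC=2 idx=2 pred=T actual=T -> ctr[2]=3
Ev 8: PC=6 idx=2 pred=T actual=T -> ctr[2]=3
Ev 9: PC=2 idx=2 pred=T actual=N -> ctr[2]=2
Ev 10: PC=2 idx=2 pred=T actual=T -> ctr[2]=3
Ev 11: PC=6 idx=2 pred=T actual=T -> ctr[2]=3
Ev 12: PC=2 idx=2 pred=T actual=N -> ctr[2]=2
Ev 13: PC=6 idx=2 pred=T actual=N -> ctr[2]=1
Ev 14: PC=7 idx=3 pred=N actual=N -> ctr[3]=0

Answer: 0 0 1 0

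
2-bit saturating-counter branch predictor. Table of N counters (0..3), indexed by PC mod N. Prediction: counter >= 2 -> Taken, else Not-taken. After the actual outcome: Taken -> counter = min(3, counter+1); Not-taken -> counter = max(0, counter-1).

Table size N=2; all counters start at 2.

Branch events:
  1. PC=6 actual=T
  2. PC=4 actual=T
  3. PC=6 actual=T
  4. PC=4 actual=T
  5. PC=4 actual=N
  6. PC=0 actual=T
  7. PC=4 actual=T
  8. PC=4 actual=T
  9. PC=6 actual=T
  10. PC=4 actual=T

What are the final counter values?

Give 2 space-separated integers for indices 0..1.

Answer: 3 2

Derivation:
Ev 1: PC=6 idx=0 pred=T actual=T -> ctr[0]=3
Ev 2: PC=4 idx=0 pred=T actual=T -> ctr[0]=3
Ev 3: PC=6 idx=0 pred=T actual=T -> ctr[0]=3
Ev 4: PC=4 idx=0 pred=T actual=T -> ctr[0]=3
Ev 5: PC=4 idx=0 pred=T actual=N -> ctr[0]=2
Ev 6: PC=0 idx=0 pred=T actual=T -> ctr[0]=3
Ev 7: PC=4 idx=0 pred=T actual=T -> ctr[0]=3
Ev 8: PC=4 idx=0 pred=T actual=T -> ctr[0]=3
Ev 9: PC=6 idx=0 pred=T actual=T -> ctr[0]=3
Ev 10: PC=4 idx=0 pred=T actual=T -> ctr[0]=3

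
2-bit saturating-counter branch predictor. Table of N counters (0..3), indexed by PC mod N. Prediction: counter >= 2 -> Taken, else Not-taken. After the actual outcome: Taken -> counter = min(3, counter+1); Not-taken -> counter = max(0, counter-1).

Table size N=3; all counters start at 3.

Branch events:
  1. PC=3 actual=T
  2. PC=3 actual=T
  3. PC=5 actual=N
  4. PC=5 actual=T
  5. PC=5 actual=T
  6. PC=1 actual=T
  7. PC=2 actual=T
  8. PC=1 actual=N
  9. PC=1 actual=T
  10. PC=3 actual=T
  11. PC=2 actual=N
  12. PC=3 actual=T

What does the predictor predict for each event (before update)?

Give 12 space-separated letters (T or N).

Answer: T T T T T T T T T T T T

Derivation:
Ev 1: PC=3 idx=0 pred=T actual=T -> ctr[0]=3
Ev 2: PC=3 idx=0 pred=T actual=T -> ctr[0]=3
Ev 3: PC=5 idx=2 pred=T actual=N -> ctr[2]=2
Ev 4: PC=5 idx=2 pred=T actual=T -> ctr[2]=3
Ev 5: PC=5 idx=2 pred=T actual=T -> ctr[2]=3
Ev 6: PC=1 idx=1 pred=T actual=T -> ctr[1]=3
Ev 7: PC=2 idx=2 pred=T actual=T -> ctr[2]=3
Ev 8: PC=1 idx=1 pred=T actual=N -> ctr[1]=2
Ev 9: PC=1 idx=1 pred=T actual=T -> ctr[1]=3
Ev 10: PC=3 idx=0 pred=T actual=T -> ctr[0]=3
Ev 11: PC=2 idx=2 pred=T actual=N -> ctr[2]=2
Ev 12: PC=3 idx=0 pred=T actual=T -> ctr[0]=3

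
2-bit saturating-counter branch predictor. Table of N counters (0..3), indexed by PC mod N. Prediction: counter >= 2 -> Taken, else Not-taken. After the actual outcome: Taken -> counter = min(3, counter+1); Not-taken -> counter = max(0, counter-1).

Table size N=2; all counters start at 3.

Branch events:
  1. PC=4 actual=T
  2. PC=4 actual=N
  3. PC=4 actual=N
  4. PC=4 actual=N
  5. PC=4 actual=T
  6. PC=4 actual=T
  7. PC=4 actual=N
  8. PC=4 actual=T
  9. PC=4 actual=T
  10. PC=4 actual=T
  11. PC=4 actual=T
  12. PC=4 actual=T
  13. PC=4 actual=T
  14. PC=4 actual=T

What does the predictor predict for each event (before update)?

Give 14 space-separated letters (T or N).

Ev 1: PC=4 idx=0 pred=T actual=T -> ctr[0]=3
Ev 2: PC=4 idx=0 pred=T actual=N -> ctr[0]=2
Ev 3: PC=4 idx=0 pred=T actual=N -> ctr[0]=1
Ev 4: PC=4 idx=0 pred=N actual=N -> ctr[0]=0
Ev 5: PC=4 idx=0 pred=N actual=T -> ctr[0]=1
Ev 6: PC=4 idx=0 pred=N actual=T -> ctr[0]=2
Ev 7: PC=4 idx=0 pred=T actual=N -> ctr[0]=1
Ev 8: PC=4 idx=0 pred=N actual=T -> ctr[0]=2
Ev 9: PC=4 idx=0 pred=T actual=T -> ctr[0]=3
Ev 10: PC=4 idx=0 pred=T actual=T -> ctr[0]=3
Ev 11: PC=4 idx=0 pred=T actual=T -> ctr[0]=3
Ev 12: PC=4 idx=0 pred=T actual=T -> ctr[0]=3
Ev 13: PC=4 idx=0 pred=T actual=T -> ctr[0]=3
Ev 14: PC=4 idx=0 pred=T actual=T -> ctr[0]=3

Answer: T T T N N N T N T T T T T T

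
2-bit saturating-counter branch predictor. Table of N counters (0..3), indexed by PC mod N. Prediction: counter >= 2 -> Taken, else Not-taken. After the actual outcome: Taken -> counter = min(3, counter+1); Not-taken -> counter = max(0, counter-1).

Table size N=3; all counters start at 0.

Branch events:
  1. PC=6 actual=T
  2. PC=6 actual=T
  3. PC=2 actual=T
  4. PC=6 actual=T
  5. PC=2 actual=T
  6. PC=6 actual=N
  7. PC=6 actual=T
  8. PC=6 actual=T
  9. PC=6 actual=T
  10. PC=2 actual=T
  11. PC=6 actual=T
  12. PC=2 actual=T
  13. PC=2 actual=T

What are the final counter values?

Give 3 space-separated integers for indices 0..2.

Answer: 3 0 3

Derivation:
Ev 1: PC=6 idx=0 pred=N actual=T -> ctr[0]=1
Ev 2: PC=6 idx=0 pred=N actual=T -> ctr[0]=2
Ev 3: PC=2 idx=2 pred=N actual=T -> ctr[2]=1
Ev 4: PC=6 idx=0 pred=T actual=T -> ctr[0]=3
Ev 5: PC=2 idx=2 pred=N actual=T -> ctr[2]=2
Ev 6: PC=6 idx=0 pred=T actual=N -> ctr[0]=2
Ev 7: PC=6 idx=0 pred=T actual=T -> ctr[0]=3
Ev 8: PC=6 idx=0 pred=T actual=T -> ctr[0]=3
Ev 9: PC=6 idx=0 pred=T actual=T -> ctr[0]=3
Ev 10: PC=2 idx=2 pred=T actual=T -> ctr[2]=3
Ev 11: PC=6 idx=0 pred=T actual=T -> ctr[0]=3
Ev 12: PC=2 idx=2 pred=T actual=T -> ctr[2]=3
Ev 13: PC=2 idx=2 pred=T actual=T -> ctr[2]=3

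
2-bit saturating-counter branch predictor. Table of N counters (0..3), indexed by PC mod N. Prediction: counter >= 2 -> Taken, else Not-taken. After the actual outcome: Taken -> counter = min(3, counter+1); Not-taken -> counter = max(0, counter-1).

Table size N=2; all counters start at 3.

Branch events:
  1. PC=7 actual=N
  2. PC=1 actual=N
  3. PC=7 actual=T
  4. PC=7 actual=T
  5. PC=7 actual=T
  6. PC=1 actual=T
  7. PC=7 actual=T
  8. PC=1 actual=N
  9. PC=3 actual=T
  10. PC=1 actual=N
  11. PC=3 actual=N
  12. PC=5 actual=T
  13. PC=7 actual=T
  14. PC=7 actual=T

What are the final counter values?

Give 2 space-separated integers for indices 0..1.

Answer: 3 3

Derivation:
Ev 1: PC=7 idx=1 pred=T actual=N -> ctr[1]=2
Ev 2: PC=1 idx=1 pred=T actual=N -> ctr[1]=1
Ev 3: PC=7 idx=1 pred=N actual=T -> ctr[1]=2
Ev 4: PC=7 idx=1 pred=T actual=T -> ctr[1]=3
Ev 5: PC=7 idx=1 pred=T actual=T -> ctr[1]=3
Ev 6: PC=1 idx=1 pred=T actual=T -> ctr[1]=3
Ev 7: PC=7 idx=1 pred=T actual=T -> ctr[1]=3
Ev 8: PC=1 idx=1 pred=T actual=N -> ctr[1]=2
Ev 9: PC=3 idx=1 pred=T actual=T -> ctr[1]=3
Ev 10: PC=1 idx=1 pred=T actual=N -> ctr[1]=2
Ev 11: PC=3 idx=1 pred=T actual=N -> ctr[1]=1
Ev 12: PC=5 idx=1 pred=N actual=T -> ctr[1]=2
Ev 13: PC=7 idx=1 pred=T actual=T -> ctr[1]=3
Ev 14: PC=7 idx=1 pred=T actual=T -> ctr[1]=3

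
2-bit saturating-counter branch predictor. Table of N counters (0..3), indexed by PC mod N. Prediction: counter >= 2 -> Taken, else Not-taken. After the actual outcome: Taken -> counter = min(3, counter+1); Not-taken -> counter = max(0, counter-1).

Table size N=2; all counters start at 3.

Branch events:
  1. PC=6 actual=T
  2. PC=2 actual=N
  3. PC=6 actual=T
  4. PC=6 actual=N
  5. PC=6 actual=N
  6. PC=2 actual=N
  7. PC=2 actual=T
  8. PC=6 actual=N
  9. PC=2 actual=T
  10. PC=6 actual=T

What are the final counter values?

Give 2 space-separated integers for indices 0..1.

Ev 1: PC=6 idx=0 pred=T actual=T -> ctr[0]=3
Ev 2: PC=2 idx=0 pred=T actual=N -> ctr[0]=2
Ev 3: PC=6 idx=0 pred=T actual=T -> ctr[0]=3
Ev 4: PC=6 idx=0 pred=T actual=N -> ctr[0]=2
Ev 5: PC=6 idx=0 pred=T actual=N -> ctr[0]=1
Ev 6: PC=2 idx=0 pred=N actual=N -> ctr[0]=0
Ev 7: PC=2 idx=0 pred=N actual=T -> ctr[0]=1
Ev 8: PC=6 idx=0 pred=N actual=N -> ctr[0]=0
Ev 9: PC=2 idx=0 pred=N actual=T -> ctr[0]=1
Ev 10: PC=6 idx=0 pred=N actual=T -> ctr[0]=2

Answer: 2 3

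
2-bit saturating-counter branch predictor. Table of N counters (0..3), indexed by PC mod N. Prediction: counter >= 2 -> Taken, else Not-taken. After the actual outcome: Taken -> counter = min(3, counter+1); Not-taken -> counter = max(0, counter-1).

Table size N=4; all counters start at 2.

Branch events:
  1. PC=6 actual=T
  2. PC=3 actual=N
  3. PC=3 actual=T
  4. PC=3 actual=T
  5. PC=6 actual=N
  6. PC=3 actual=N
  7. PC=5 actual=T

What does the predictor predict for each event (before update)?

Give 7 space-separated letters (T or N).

Ev 1: PC=6 idx=2 pred=T actual=T -> ctr[2]=3
Ev 2: PC=3 idx=3 pred=T actual=N -> ctr[3]=1
Ev 3: PC=3 idx=3 pred=N actual=T -> ctr[3]=2
Ev 4: PC=3 idx=3 pred=T actual=T -> ctr[3]=3
Ev 5: PC=6 idx=2 pred=T actual=N -> ctr[2]=2
Ev 6: PC=3 idx=3 pred=T actual=N -> ctr[3]=2
Ev 7: PC=5 idx=1 pred=T actual=T -> ctr[1]=3

Answer: T T N T T T T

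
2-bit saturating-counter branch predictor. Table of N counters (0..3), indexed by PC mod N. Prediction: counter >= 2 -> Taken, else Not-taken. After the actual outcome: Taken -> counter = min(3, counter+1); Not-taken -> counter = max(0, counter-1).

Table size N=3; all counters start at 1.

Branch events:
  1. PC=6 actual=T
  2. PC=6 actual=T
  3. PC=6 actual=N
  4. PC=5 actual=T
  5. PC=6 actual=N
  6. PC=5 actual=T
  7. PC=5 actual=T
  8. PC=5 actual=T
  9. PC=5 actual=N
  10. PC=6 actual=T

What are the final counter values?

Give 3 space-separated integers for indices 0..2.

Answer: 2 1 2

Derivation:
Ev 1: PC=6 idx=0 pred=N actual=T -> ctr[0]=2
Ev 2: PC=6 idx=0 pred=T actual=T -> ctr[0]=3
Ev 3: PC=6 idx=0 pred=T actual=N -> ctr[0]=2
Ev 4: PC=5 idx=2 pred=N actual=T -> ctr[2]=2
Ev 5: PC=6 idx=0 pred=T actual=N -> ctr[0]=1
Ev 6: PC=5 idx=2 pred=T actual=T -> ctr[2]=3
Ev 7: PC=5 idx=2 pred=T actual=T -> ctr[2]=3
Ev 8: PC=5 idx=2 pred=T actual=T -> ctr[2]=3
Ev 9: PC=5 idx=2 pred=T actual=N -> ctr[2]=2
Ev 10: PC=6 idx=0 pred=N actual=T -> ctr[0]=2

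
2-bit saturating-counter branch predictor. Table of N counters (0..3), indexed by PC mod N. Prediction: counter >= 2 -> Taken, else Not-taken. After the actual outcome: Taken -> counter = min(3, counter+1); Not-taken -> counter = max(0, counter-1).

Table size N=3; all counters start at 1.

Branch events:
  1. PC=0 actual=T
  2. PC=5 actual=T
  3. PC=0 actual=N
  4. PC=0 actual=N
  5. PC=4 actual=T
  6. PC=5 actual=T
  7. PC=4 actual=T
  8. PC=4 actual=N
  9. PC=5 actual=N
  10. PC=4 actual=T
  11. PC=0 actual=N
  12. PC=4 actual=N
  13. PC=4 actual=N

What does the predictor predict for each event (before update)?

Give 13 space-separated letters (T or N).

Ev 1: PC=0 idx=0 pred=N actual=T -> ctr[0]=2
Ev 2: PC=5 idx=2 pred=N actual=T -> ctr[2]=2
Ev 3: PC=0 idx=0 pred=T actual=N -> ctr[0]=1
Ev 4: PC=0 idx=0 pred=N actual=N -> ctr[0]=0
Ev 5: PC=4 idx=1 pred=N actual=T -> ctr[1]=2
Ev 6: PC=5 idx=2 pred=T actual=T -> ctr[2]=3
Ev 7: PC=4 idx=1 pred=T actual=T -> ctr[1]=3
Ev 8: PC=4 idx=1 pred=T actual=N -> ctr[1]=2
Ev 9: PC=5 idx=2 pred=T actual=N -> ctr[2]=2
Ev 10: PC=4 idx=1 pred=T actual=T -> ctr[1]=3
Ev 11: PC=0 idx=0 pred=N actual=N -> ctr[0]=0
Ev 12: PC=4 idx=1 pred=T actual=N -> ctr[1]=2
Ev 13: PC=4 idx=1 pred=T actual=N -> ctr[1]=1

Answer: N N T N N T T T T T N T T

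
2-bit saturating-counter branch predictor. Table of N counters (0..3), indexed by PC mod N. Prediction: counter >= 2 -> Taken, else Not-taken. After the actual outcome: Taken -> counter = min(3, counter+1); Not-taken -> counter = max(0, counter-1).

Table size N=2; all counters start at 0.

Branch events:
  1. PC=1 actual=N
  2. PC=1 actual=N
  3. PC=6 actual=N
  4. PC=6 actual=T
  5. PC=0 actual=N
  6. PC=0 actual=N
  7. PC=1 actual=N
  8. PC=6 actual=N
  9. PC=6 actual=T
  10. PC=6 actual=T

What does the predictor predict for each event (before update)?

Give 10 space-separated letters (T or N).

Ev 1: PC=1 idx=1 pred=N actual=N -> ctr[1]=0
Ev 2: PC=1 idx=1 pred=N actual=N -> ctr[1]=0
Ev 3: PC=6 idx=0 pred=N actual=N -> ctr[0]=0
Ev 4: PC=6 idx=0 pred=N actual=T -> ctr[0]=1
Ev 5: PC=0 idx=0 pred=N actual=N -> ctr[0]=0
Ev 6: PC=0 idx=0 pred=N actual=N -> ctr[0]=0
Ev 7: PC=1 idx=1 pred=N actual=N -> ctr[1]=0
Ev 8: PC=6 idx=0 pred=N actual=N -> ctr[0]=0
Ev 9: PC=6 idx=0 pred=N actual=T -> ctr[0]=1
Ev 10: PC=6 idx=0 pred=N actual=T -> ctr[0]=2

Answer: N N N N N N N N N N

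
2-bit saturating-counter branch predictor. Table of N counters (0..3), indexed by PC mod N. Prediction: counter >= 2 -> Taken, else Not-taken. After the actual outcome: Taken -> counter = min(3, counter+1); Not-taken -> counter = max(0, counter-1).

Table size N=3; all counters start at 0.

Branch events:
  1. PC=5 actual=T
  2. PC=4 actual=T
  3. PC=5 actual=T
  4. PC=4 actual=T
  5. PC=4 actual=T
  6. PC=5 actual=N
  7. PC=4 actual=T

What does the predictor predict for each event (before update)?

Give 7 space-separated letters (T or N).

Ev 1: PC=5 idx=2 pred=N actual=T -> ctr[2]=1
Ev 2: PC=4 idx=1 pred=N actual=T -> ctr[1]=1
Ev 3: PC=5 idx=2 pred=N actual=T -> ctr[2]=2
Ev 4: PC=4 idx=1 pred=N actual=T -> ctr[1]=2
Ev 5: PC=4 idx=1 pred=T actual=T -> ctr[1]=3
Ev 6: PC=5 idx=2 pred=T actual=N -> ctr[2]=1
Ev 7: PC=4 idx=1 pred=T actual=T -> ctr[1]=3

Answer: N N N N T T T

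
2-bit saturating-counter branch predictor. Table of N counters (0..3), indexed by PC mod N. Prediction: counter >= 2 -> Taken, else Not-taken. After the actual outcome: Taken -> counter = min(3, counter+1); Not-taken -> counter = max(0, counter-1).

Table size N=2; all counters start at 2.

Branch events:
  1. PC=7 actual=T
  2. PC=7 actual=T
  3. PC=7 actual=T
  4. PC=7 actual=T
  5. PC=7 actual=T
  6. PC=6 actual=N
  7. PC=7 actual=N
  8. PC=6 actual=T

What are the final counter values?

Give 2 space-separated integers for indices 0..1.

Ev 1: PC=7 idx=1 pred=T actual=T -> ctr[1]=3
Ev 2: PC=7 idx=1 pred=T actual=T -> ctr[1]=3
Ev 3: PC=7 idx=1 pred=T actual=T -> ctr[1]=3
Ev 4: PC=7 idx=1 pred=T actual=T -> ctr[1]=3
Ev 5: PC=7 idx=1 pred=T actual=T -> ctr[1]=3
Ev 6: PC=6 idx=0 pred=T actual=N -> ctr[0]=1
Ev 7: PC=7 idx=1 pred=T actual=N -> ctr[1]=2
Ev 8: PC=6 idx=0 pred=N actual=T -> ctr[0]=2

Answer: 2 2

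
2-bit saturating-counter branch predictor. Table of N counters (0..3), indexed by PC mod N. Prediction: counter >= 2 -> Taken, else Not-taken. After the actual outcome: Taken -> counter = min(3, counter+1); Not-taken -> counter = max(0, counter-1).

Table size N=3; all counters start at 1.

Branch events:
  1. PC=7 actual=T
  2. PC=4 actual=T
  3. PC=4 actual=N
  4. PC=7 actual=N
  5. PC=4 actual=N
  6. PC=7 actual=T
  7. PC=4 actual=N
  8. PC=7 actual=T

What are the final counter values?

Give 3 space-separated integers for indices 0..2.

Answer: 1 1 1

Derivation:
Ev 1: PC=7 idx=1 pred=N actual=T -> ctr[1]=2
Ev 2: PC=4 idx=1 pred=T actual=T -> ctr[1]=3
Ev 3: PC=4 idx=1 pred=T actual=N -> ctr[1]=2
Ev 4: PC=7 idx=1 pred=T actual=N -> ctr[1]=1
Ev 5: PC=4 idx=1 pred=N actual=N -> ctr[1]=0
Ev 6: PC=7 idx=1 pred=N actual=T -> ctr[1]=1
Ev 7: PC=4 idx=1 pred=N actual=N -> ctr[1]=0
Ev 8: PC=7 idx=1 pred=N actual=T -> ctr[1]=1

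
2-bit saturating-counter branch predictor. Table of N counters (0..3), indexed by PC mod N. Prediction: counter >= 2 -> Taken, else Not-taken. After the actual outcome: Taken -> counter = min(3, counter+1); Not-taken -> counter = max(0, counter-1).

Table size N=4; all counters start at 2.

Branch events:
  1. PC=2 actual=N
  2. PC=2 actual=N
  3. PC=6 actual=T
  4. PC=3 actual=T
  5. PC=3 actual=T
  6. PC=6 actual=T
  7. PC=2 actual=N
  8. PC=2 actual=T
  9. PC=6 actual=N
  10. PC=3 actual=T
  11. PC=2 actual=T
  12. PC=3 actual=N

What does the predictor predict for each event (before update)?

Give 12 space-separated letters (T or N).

Ev 1: PC=2 idx=2 pred=T actual=N -> ctr[2]=1
Ev 2: PC=2 idx=2 pred=N actual=N -> ctr[2]=0
Ev 3: PC=6 idx=2 pred=N actual=T -> ctr[2]=1
Ev 4: PC=3 idx=3 pred=T actual=T -> ctr[3]=3
Ev 5: PC=3 idx=3 pred=T actual=T -> ctr[3]=3
Ev 6: PC=6 idx=2 pred=N actual=T -> ctr[2]=2
Ev 7: PC=2 idx=2 pred=T actual=N -> ctr[2]=1
Ev 8: PC=2 idx=2 pred=N actual=T -> ctr[2]=2
Ev 9: PC=6 idx=2 pred=T actual=N -> ctr[2]=1
Ev 10: PC=3 idx=3 pred=T actual=T -> ctr[3]=3
Ev 11: PC=2 idx=2 pred=N actual=T -> ctr[2]=2
Ev 12: PC=3 idx=3 pred=T actual=N -> ctr[3]=2

Answer: T N N T T N T N T T N T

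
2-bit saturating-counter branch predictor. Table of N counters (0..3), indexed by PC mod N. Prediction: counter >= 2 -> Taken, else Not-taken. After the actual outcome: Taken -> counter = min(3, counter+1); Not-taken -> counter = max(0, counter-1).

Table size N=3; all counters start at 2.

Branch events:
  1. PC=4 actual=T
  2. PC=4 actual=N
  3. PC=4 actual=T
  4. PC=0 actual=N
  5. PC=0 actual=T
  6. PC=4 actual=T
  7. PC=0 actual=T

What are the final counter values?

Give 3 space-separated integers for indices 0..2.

Ev 1: PC=4 idx=1 pred=T actual=T -> ctr[1]=3
Ev 2: PC=4 idx=1 pred=T actual=N -> ctr[1]=2
Ev 3: PC=4 idx=1 pred=T actual=T -> ctr[1]=3
Ev 4: PC=0 idx=0 pred=T actual=N -> ctr[0]=1
Ev 5: PC=0 idx=0 pred=N actual=T -> ctr[0]=2
Ev 6: PC=4 idx=1 pred=T actual=T -> ctr[1]=3
Ev 7: PC=0 idx=0 pred=T actual=T -> ctr[0]=3

Answer: 3 3 2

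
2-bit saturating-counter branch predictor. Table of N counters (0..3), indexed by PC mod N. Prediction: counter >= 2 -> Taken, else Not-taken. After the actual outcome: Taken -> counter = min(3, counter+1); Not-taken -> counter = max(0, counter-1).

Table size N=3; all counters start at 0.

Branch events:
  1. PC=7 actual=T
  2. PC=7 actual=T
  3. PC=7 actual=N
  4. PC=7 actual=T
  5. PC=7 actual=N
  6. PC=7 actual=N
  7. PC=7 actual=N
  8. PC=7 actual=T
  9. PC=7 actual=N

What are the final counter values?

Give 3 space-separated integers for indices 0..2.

Ev 1: PC=7 idx=1 pred=N actual=T -> ctr[1]=1
Ev 2: PC=7 idx=1 pred=N actual=T -> ctr[1]=2
Ev 3: PC=7 idx=1 pred=T actual=N -> ctr[1]=1
Ev 4: PC=7 idx=1 pred=N actual=T -> ctr[1]=2
Ev 5: PC=7 idx=1 pred=T actual=N -> ctr[1]=1
Ev 6: PC=7 idx=1 pred=N actual=N -> ctr[1]=0
Ev 7: PC=7 idx=1 pred=N actual=N -> ctr[1]=0
Ev 8: PC=7 idx=1 pred=N actual=T -> ctr[1]=1
Ev 9: PC=7 idx=1 pred=N actual=N -> ctr[1]=0

Answer: 0 0 0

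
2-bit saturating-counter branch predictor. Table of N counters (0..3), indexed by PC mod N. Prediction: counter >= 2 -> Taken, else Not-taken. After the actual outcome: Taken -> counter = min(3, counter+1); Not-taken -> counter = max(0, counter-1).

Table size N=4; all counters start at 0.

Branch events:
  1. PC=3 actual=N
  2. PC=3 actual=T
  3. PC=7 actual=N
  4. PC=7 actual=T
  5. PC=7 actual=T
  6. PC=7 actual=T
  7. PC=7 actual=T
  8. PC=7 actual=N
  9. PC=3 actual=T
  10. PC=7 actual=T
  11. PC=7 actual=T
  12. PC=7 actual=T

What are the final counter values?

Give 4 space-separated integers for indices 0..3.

Ev 1: PC=3 idx=3 pred=N actual=N -> ctr[3]=0
Ev 2: PC=3 idx=3 pred=N actual=T -> ctr[3]=1
Ev 3: PC=7 idx=3 pred=N actual=N -> ctr[3]=0
Ev 4: PC=7 idx=3 pred=N actual=T -> ctr[3]=1
Ev 5: PC=7 idx=3 pred=N actual=T -> ctr[3]=2
Ev 6: PC=7 idx=3 pred=T actual=T -> ctr[3]=3
Ev 7: PC=7 idx=3 pred=T actual=T -> ctr[3]=3
Ev 8: PC=7 idx=3 pred=T actual=N -> ctr[3]=2
Ev 9: PC=3 idx=3 pred=T actual=T -> ctr[3]=3
Ev 10: PC=7 idx=3 pred=T actual=T -> ctr[3]=3
Ev 11: PC=7 idx=3 pred=T actual=T -> ctr[3]=3
Ev 12: PC=7 idx=3 pred=T actual=T -> ctr[3]=3

Answer: 0 0 0 3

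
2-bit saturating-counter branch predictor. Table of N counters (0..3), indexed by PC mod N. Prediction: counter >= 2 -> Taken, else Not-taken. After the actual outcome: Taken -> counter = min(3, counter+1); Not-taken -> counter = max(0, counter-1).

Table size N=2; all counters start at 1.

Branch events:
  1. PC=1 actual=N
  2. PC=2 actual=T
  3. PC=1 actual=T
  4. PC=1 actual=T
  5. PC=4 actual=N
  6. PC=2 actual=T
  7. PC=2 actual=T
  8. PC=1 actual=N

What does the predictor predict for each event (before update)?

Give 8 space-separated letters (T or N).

Ev 1: PC=1 idx=1 pred=N actual=N -> ctr[1]=0
Ev 2: PC=2 idx=0 pred=N actual=T -> ctr[0]=2
Ev 3: PC=1 idx=1 pred=N actual=T -> ctr[1]=1
Ev 4: PC=1 idx=1 pred=N actual=T -> ctr[1]=2
Ev 5: PC=4 idx=0 pred=T actual=N -> ctr[0]=1
Ev 6: PC=2 idx=0 pred=N actual=T -> ctr[0]=2
Ev 7: PC=2 idx=0 pred=T actual=T -> ctr[0]=3
Ev 8: PC=1 idx=1 pred=T actual=N -> ctr[1]=1

Answer: N N N N T N T T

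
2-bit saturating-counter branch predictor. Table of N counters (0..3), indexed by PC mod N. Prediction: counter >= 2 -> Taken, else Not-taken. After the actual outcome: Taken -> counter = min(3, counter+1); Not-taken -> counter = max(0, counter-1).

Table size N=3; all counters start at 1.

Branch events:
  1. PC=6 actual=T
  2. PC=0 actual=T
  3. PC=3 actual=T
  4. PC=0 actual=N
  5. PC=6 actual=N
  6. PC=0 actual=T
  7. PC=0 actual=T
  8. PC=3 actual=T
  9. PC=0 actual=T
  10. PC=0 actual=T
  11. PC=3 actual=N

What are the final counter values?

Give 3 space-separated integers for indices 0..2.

Ev 1: PC=6 idx=0 pred=N actual=T -> ctr[0]=2
Ev 2: PC=0 idx=0 pred=T actual=T -> ctr[0]=3
Ev 3: PC=3 idx=0 pred=T actual=T -> ctr[0]=3
Ev 4: PC=0 idx=0 pred=T actual=N -> ctr[0]=2
Ev 5: PC=6 idx=0 pred=T actual=N -> ctr[0]=1
Ev 6: PC=0 idx=0 pred=N actual=T -> ctr[0]=2
Ev 7: PC=0 idx=0 pred=T actual=T -> ctr[0]=3
Ev 8: PC=3 idx=0 pred=T actual=T -> ctr[0]=3
Ev 9: PC=0 idx=0 pred=T actual=T -> ctr[0]=3
Ev 10: PC=0 idx=0 pred=T actual=T -> ctr[0]=3
Ev 11: PC=3 idx=0 pred=T actual=N -> ctr[0]=2

Answer: 2 1 1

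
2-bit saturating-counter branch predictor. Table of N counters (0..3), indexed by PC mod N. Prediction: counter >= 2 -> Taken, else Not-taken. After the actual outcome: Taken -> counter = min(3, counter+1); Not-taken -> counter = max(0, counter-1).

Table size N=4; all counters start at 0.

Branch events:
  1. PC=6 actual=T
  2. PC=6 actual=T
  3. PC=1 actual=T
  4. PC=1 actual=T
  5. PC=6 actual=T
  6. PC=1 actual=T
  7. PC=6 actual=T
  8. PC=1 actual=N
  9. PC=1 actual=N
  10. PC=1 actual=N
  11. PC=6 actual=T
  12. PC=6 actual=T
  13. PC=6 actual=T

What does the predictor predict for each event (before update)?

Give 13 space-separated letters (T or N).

Answer: N N N N T T T T T N T T T

Derivation:
Ev 1: PC=6 idx=2 pred=N actual=T -> ctr[2]=1
Ev 2: PC=6 idx=2 pred=N actual=T -> ctr[2]=2
Ev 3: PC=1 idx=1 pred=N actual=T -> ctr[1]=1
Ev 4: PC=1 idx=1 pred=N actual=T -> ctr[1]=2
Ev 5: PC=6 idx=2 pred=T actual=T -> ctr[2]=3
Ev 6: PC=1 idx=1 pred=T actual=T -> ctr[1]=3
Ev 7: PC=6 idx=2 pred=T actual=T -> ctr[2]=3
Ev 8: PC=1 idx=1 pred=T actual=N -> ctr[1]=2
Ev 9: PC=1 idx=1 pred=T actual=N -> ctr[1]=1
Ev 10: PC=1 idx=1 pred=N actual=N -> ctr[1]=0
Ev 11: PC=6 idx=2 pred=T actual=T -> ctr[2]=3
Ev 12: PC=6 idx=2 pred=T actual=T -> ctr[2]=3
Ev 13: PC=6 idx=2 pred=T actual=T -> ctr[2]=3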